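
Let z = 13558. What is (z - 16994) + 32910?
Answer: 29474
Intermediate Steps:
(z - 16994) + 32910 = (13558 - 16994) + 32910 = -3436 + 32910 = 29474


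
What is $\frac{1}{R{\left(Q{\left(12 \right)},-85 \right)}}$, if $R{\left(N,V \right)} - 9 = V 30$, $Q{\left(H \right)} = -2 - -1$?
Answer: $- \frac{1}{2541} \approx -0.00039355$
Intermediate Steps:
$Q{\left(H \right)} = -1$ ($Q{\left(H \right)} = -2 + 1 = -1$)
$R{\left(N,V \right)} = 9 + 30 V$ ($R{\left(N,V \right)} = 9 + V 30 = 9 + 30 V$)
$\frac{1}{R{\left(Q{\left(12 \right)},-85 \right)}} = \frac{1}{9 + 30 \left(-85\right)} = \frac{1}{9 - 2550} = \frac{1}{-2541} = - \frac{1}{2541}$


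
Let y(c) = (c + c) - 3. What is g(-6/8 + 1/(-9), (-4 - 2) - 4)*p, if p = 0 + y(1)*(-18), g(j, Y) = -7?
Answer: -126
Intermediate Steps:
y(c) = -3 + 2*c (y(c) = 2*c - 3 = -3 + 2*c)
p = 18 (p = 0 + (-3 + 2*1)*(-18) = 0 + (-3 + 2)*(-18) = 0 - 1*(-18) = 0 + 18 = 18)
g(-6/8 + 1/(-9), (-4 - 2) - 4)*p = -7*18 = -126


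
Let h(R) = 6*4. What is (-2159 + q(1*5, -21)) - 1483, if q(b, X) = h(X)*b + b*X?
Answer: -3627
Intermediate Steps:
h(R) = 24
q(b, X) = 24*b + X*b (q(b, X) = 24*b + b*X = 24*b + X*b)
(-2159 + q(1*5, -21)) - 1483 = (-2159 + (1*5)*(24 - 21)) - 1483 = (-2159 + 5*3) - 1483 = (-2159 + 15) - 1483 = -2144 - 1483 = -3627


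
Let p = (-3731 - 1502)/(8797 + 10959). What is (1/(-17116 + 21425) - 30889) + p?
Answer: -2629559978197/85128604 ≈ -30889.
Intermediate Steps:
p = -5233/19756 ≈ -0.26488
(1/(-17116 + 21425) - 30889) + p = (1/(-17116 + 21425) - 30889) - 5233/19756 = (1/4309 - 30889) - 5233/19756 = -133100700/4309 - 5233/19756 = -2629559978197/85128604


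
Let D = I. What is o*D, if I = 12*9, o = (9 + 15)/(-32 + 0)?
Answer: -81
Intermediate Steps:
o = -¾ (o = 24/(-32) = 24*(-1/32) = -¾ ≈ -0.75000)
I = 108
D = 108
o*D = -¾*108 = -81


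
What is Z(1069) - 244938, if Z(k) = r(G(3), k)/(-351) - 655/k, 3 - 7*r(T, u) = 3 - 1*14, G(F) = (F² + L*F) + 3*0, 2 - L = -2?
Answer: -91905623465/375219 ≈ -2.4494e+5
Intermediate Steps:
L = 4 (L = 2 - 1*(-2) = 2 + 2 = 4)
G(F) = F² + 4*F (G(F) = (F² + 4*F) + 3*0 = (F² + 4*F) + 0 = F² + 4*F)
r(T, u) = 2 (r(T, u) = 3/7 - (3 - 1*14)/7 = 3/7 - (3 - 14)/7 = 3/7 - ⅐*(-11) = 3/7 + 11/7 = 2)
Z(k) = -2/351 - 655/k (Z(k) = 2/(-351) - 655/k = 2*(-1/351) - 655/k = -2/351 - 655/k)
Z(1069) - 244938 = (-2/351 - 655/1069) - 244938 = -232043/375219 - 244938 = -91905623465/375219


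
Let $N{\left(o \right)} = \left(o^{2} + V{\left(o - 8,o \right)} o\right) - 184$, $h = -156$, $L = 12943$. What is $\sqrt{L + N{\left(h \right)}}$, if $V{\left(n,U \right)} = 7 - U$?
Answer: $\sqrt{11667} \approx 108.01$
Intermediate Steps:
$N{\left(o \right)} = -184 + o^{2} + o \left(7 - o\right)$ ($N{\left(o \right)} = \left(o^{2} + \left(7 - o\right) o\right) - 184 = \left(o^{2} + o \left(7 - o\right)\right) - 184 = -184 + o^{2} + o \left(7 - o\right)$)
$\sqrt{L + N{\left(h \right)}} = \sqrt{12943 + \left(-184 + 7 \left(-156\right)\right)} = \sqrt{12943 - 1276} = \sqrt{11667}$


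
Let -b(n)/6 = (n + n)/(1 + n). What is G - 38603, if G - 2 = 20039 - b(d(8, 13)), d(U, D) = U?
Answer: -55654/3 ≈ -18551.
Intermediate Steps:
b(n) = -12*n/(1 + n) (b(n) = -6*(n + n)/(1 + n) = -6*2*n/(1 + n) = -12*n/(1 + n))
G = 60155/3 (G = 2 + (20039 - (-12)*8/(1 + 8)) = 2 + (20039 - (-12)*8/9) = 2 + (20039 - 1*(-32/3)) = 2 + (20039 + 32/3) = 2 + 60149/3 = 60155/3 ≈ 20052.)
G - 38603 = 60155/3 - 38603 = -55654/3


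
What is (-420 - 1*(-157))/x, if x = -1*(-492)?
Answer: -263/492 ≈ -0.53455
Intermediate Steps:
x = 492
(-420 - 1*(-157))/x = (-420 - 1*(-157))/492 = (-420 + 157)*(1/492) = -263*1/492 = -263/492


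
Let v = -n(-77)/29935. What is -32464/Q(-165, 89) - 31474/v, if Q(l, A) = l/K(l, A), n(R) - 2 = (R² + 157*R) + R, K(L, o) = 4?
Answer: -30929817838/205755 ≈ -1.5032e+5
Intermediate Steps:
n(R) = 2 + R² + 158*R (n(R) = 2 + ((R² + 157*R) + R) = 2 + (R² + 158*R) = 2 + R² + 158*R)
Q(l, A) = l/4
v = 1247/5987 (v = -(2 + (-77)² + 158*(-77))/29935 = -(2 + 5929 - 12166)/29935 = -(-6235)/29935 = -1*(-1247/5987) = 1247/5987 ≈ 0.20828)
-32464/Q(-165, 89) - 31474/v = -32464/((¼)*(-165)) - 31474/1247/5987 = -32464/(-165/4) - 31474*5987/1247 = -32464*(-4/165) - 188434838/1247 = 129856/165 - 188434838/1247 = -30929817838/205755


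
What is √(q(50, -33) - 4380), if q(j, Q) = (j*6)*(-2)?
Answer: 2*I*√1245 ≈ 70.569*I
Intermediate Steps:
q(j, Q) = -12*j (q(j, Q) = (6*j)*(-2) = -12*j)
√(q(50, -33) - 4380) = √(-12*50 - 4380) = √(-600 - 4380) = √(-4980) = 2*I*√1245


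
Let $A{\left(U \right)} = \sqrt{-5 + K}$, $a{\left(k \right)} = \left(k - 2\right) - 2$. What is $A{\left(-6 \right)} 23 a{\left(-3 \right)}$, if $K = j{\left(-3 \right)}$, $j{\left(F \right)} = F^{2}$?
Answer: $-322$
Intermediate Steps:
$K = 9$ ($K = \left(-3\right)^{2} = 9$)
$a{\left(k \right)} = -4 + k$ ($a{\left(k \right)} = \left(-2 + k\right) - 2 = -4 + k$)
$A{\left(U \right)} = 2$ ($A{\left(U \right)} = \sqrt{-5 + 9} = \sqrt{4} = 2$)
$A{\left(-6 \right)} 23 a{\left(-3 \right)} = 2 \cdot 23 \left(-4 - 3\right) = 46 \left(-7\right) = -322$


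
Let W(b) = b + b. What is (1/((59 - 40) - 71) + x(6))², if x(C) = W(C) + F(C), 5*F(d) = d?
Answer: 11744329/67600 ≈ 173.73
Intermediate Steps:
W(b) = 2*b
F(d) = d/5
x(C) = 11*C/5 (x(C) = 2*C + C/5 = 11*C/5)
(1/((59 - 40) - 71) + x(6))² = (1/((59 - 40) - 71) + (11/5)*6)² = (1/(19 - 71) + 66/5)² = (1/(-52) + 66/5)² = (-1/52 + 66/5)² = (3427/260)² = 11744329/67600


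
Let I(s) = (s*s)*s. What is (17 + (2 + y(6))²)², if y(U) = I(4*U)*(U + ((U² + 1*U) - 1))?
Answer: 178209839764682582888889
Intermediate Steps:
I(s) = s³ (I(s) = s²*s = s³)
y(U) = 64*U³*(-1 + U² + 2*U) (y(U) = (4*U)³*(U + ((U² + 1*U) - 1)) = (64*U³)*(U + ((U² + U) - 1)) = (64*U³)*(U + ((U + U²) - 1)) = (64*U³)*(U + (-1 + U + U²)) = (64*U³)*(-1 + U² + 2*U) = 64*U³*(-1 + U² + 2*U))
(17 + (2 + y(6))²)² = (17 + (2 + 64*6³*(-1 + 6² + 2*6))²)² = (17 + (2 + 64*216*(-1 + 36 + 12))²)² = (17 + (2 + 64*216*47)²)² = (17 + (2 + 649728)²)² = (17 + 649730²)² = (17 + 422149072900)² = 422149072917² = 178209839764682582888889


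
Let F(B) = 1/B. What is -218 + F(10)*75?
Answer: -421/2 ≈ -210.50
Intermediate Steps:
-218 + F(10)*75 = -218 + 75/10 = -218 + (⅒)*75 = -218 + 15/2 = -421/2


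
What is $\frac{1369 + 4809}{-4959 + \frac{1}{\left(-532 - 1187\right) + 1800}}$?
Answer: $- \frac{250209}{200839} \approx -1.2458$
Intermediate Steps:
$\frac{1369 + 4809}{-4959 + \frac{1}{\left(-532 - 1187\right) + 1800}} = \frac{6178}{-4959 + \frac{1}{-1719 + 1800}} = \frac{6178}{-4959 + \frac{1}{81}} = \frac{6178}{- \frac{401678}{81}} = 6178 \left(- \frac{81}{401678}\right) = - \frac{250209}{200839}$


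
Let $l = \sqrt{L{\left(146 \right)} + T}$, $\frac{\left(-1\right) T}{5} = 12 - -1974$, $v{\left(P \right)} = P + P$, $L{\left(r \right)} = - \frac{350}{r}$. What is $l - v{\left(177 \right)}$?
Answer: $-354 + \frac{i \sqrt{52929745}}{73} \approx -354.0 + 99.661 i$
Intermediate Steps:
$v{\left(P \right)} = 2 P$
$T = -9930$ ($T = - 5 \left(12 - -1974\right) = - 5 \left(12 + 1974\right) = \left(-5\right) 1986 = -9930$)
$l = \frac{i \sqrt{52929745}}{73}$ ($l = \sqrt{- \frac{350}{146} - 9930} = \sqrt{\left(-350\right) \frac{1}{146} - 9930} = \sqrt{- \frac{175}{73} - 9930} = \sqrt{- \frac{725065}{73}} = \frac{i \sqrt{52929745}}{73} \approx 99.661 i$)
$l - v{\left(177 \right)} = \frac{i \sqrt{52929745}}{73} - 2 \cdot 177 = \frac{i \sqrt{52929745}}{73} - 354 = -354 + \frac{i \sqrt{52929745}}{73}$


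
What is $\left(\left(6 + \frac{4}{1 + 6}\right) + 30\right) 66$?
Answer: $\frac{16896}{7} \approx 2413.7$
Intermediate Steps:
$\left(\left(6 + \frac{4}{1 + 6}\right) + 30\right) 66 = \left(\left(6 + \frac{4}{7}\right) + 30\right) 66 = \left(\frac{46}{7} + 30\right) 66 = \frac{256}{7} \cdot 66 = \frac{16896}{7}$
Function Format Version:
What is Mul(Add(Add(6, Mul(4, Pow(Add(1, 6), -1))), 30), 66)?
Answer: Rational(16896, 7) ≈ 2413.7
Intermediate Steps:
Mul(Add(Add(6, Mul(4, Pow(Add(1, 6), -1))), 30), 66) = Mul(Add(Add(6, Mul(4, Pow(7, -1))), 30), 66) = Mul(Add(Add(6, Mul(4, Rational(1, 7))), 30), 66) = Mul(Add(Add(6, Rational(4, 7)), 30), 66) = Mul(Add(Rational(46, 7), 30), 66) = Mul(Rational(256, 7), 66) = Rational(16896, 7)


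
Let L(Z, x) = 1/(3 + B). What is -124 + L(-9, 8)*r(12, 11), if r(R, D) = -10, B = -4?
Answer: -114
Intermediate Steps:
L(Z, x) = -1 (L(Z, x) = 1/(3 - 4) = 1/(-1) = -1)
-124 + L(-9, 8)*r(12, 11) = -124 - 1*(-10) = -124 + 10 = -114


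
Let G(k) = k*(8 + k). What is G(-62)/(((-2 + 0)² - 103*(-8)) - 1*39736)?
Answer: -837/9727 ≈ -0.086049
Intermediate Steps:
G(-62)/(((-2 + 0)² - 103*(-8)) - 1*39736) = (-62*(8 - 62))/(((-2 + 0)² - 103*(-8)) - 1*39736) = (-62*(-54))/(((-2)² + 824) - 39736) = 3348/((4 + 824) - 39736) = 3348/(828 - 39736) = 3348/(-38908) = 3348*(-1/38908) = -837/9727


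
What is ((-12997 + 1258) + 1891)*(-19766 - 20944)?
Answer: 400912080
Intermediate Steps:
((-12997 + 1258) + 1891)*(-19766 - 20944) = (-11739 + 1891)*(-40710) = -9848*(-40710) = 400912080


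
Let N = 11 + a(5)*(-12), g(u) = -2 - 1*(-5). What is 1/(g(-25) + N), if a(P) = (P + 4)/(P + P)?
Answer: 5/16 ≈ 0.31250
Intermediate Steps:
g(u) = 3 (g(u) = -2 + 5 = 3)
a(P) = (4 + P)/(2*P) (a(P) = (4 + P)/((2*P)) = (4 + P)*(1/(2*P)) = (4 + P)/(2*P))
N = ⅕ (N = 11 + ((½)*(4 + 5)/5)*(-12) = 11 + ((½)*(⅕)*9)*(-12) = 11 + (9/10)*(-12) = 11 - 54/5 = ⅕ ≈ 0.20000)
1/(g(-25) + N) = 1/(3 + ⅕) = 1/(16/5) = 5/16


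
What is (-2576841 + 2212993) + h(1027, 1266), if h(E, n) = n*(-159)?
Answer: -565142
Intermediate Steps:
h(E, n) = -159*n
(-2576841 + 2212993) + h(1027, 1266) = (-2576841 + 2212993) - 159*1266 = -363848 - 201294 = -565142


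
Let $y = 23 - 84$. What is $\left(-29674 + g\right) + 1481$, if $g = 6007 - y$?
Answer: $-22125$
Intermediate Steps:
$y = -61$ ($y = 23 - 84 = -61$)
$g = 6068$ ($g = 6007 - -61 = 6007 + 61 = 6068$)
$\left(-29674 + g\right) + 1481 = \left(-29674 + 6068\right) + 1481 = -23606 + 1481 = -22125$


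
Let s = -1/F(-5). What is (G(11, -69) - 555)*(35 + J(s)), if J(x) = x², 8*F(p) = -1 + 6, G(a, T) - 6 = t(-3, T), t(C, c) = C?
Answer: -518328/25 ≈ -20733.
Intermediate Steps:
G(a, T) = 3 (G(a, T) = 6 - 3 = 3)
F(p) = 5/8 (F(p) = (-1 + 6)/8 = (⅛)*5 = 5/8)
s = -8/5 (s = -1/5/8 = -1*8/5 = -8/5 ≈ -1.6000)
(G(11, -69) - 555)*(35 + J(s)) = (3 - 555)*(35 + (-8/5)²) = -552*(35 + 64/25) = -552*939/25 = -518328/25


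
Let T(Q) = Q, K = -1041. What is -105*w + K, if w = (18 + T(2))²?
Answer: -43041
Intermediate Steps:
w = 400 (w = (18 + 2)² = 20² = 400)
-105*w + K = -105*400 - 1041 = -42000 - 1041 = -43041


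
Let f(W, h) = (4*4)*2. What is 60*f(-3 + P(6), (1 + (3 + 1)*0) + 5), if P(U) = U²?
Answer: 1920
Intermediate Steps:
f(W, h) = 32 (f(W, h) = 16*2 = 32)
60*f(-3 + P(6), (1 + (3 + 1)*0) + 5) = 60*32 = 1920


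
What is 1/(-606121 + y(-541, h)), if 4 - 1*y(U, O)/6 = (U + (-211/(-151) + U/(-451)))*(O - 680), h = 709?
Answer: -68101/34895964511 ≈ -1.9515e-6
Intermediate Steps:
y(U, O) = 24 - 6*(-680 + O)*(211/151 + 450*U/451) (y(U, O) = 24 - 6*(U + (-211/(-151) + U/(-451)))*(O - 680) = 24 - 6*(U + (-211*(-1/151) + U*(-1/451)))*(-680 + O) = 24 - 6*(U + (211/151 - U/451))*(-680 + O) = 24 - 6*(211/151 + 450*U/451)*(-680 + O) = 24 - 6*(-680 + O)*(211/151 + 450*U/451))
1/(-606121 + y(-541, h)) = 1/(-606121 + (864504/151 - 1266/151*709 + (1836000/451)*(-541) - 2700/451*709*(-541))) = 1/(-606121 + (864504/151 - 897594/151 - 993276000/451 + 1035636300/451)) = 1/(-606121 + 6381481710/68101) = 1/(-34895964511/68101) = -68101/34895964511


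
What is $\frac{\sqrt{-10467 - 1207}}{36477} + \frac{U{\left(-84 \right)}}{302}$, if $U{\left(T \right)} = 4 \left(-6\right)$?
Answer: $- \frac{12}{151} + \frac{i \sqrt{11674}}{36477} \approx -0.07947 + 0.002962 i$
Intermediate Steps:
$U{\left(T \right)} = -24$
$\frac{\sqrt{-10467 - 1207}}{36477} + \frac{U{\left(-84 \right)}}{302} = \frac{\sqrt{-10467 - 1207}}{36477} - \frac{24}{302} = \sqrt{-11674} \cdot \frac{1}{36477} - \frac{12}{151} = i \sqrt{11674} \cdot \frac{1}{36477} - \frac{12}{151} = \frac{i \sqrt{11674}}{36477} - \frac{12}{151} = - \frac{12}{151} + \frac{i \sqrt{11674}}{36477}$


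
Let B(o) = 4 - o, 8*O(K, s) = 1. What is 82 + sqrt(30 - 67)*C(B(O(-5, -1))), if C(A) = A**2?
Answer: 82 + 961*I*sqrt(37)/64 ≈ 82.0 + 91.336*I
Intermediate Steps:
O(K, s) = 1/8 (O(K, s) = (1/8)*1 = 1/8)
82 + sqrt(30 - 67)*C(B(O(-5, -1))) = 82 + sqrt(30 - 67)*(4 - 1*1/8)**2 = 82 + sqrt(-37)*(4 - 1/8)**2 = 82 + (I*sqrt(37))*(31/8)**2 = 82 + (I*sqrt(37))*(961/64) = 82 + 961*I*sqrt(37)/64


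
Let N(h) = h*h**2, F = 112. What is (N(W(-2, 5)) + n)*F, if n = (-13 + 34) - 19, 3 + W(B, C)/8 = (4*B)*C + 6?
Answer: -2904645408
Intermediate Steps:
W(B, C) = 24 + 32*B*C (W(B, C) = -24 + 8*((4*B)*C + 6) = -24 + 8*(4*B*C + 6) = -24 + 8*(6 + 4*B*C) = -24 + (48 + 32*B*C) = 24 + 32*B*C)
n = 2 (n = 21 - 19 = 2)
N(h) = h**3
(N(W(-2, 5)) + n)*F = ((24 + 32*(-2)*5)**3 + 2)*112 = ((24 - 320)**3 + 2)*112 = ((-296)**3 + 2)*112 = (-25934336 + 2)*112 = -25934334*112 = -2904645408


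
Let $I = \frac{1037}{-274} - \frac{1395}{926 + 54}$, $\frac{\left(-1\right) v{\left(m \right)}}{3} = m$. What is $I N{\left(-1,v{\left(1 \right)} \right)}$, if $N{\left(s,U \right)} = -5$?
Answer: $\frac{699245}{26852} \approx 26.041$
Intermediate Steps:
$v{\left(m \right)} = - 3 m$
$I = - \frac{139849}{26852}$ ($I = 1037 \left(- \frac{1}{274}\right) - \frac{1395}{980} = - \frac{1037}{274} - \frac{279}{196} = - \frac{139849}{26852} \approx -5.2081$)
$I N{\left(-1,v{\left(1 \right)} \right)} = \left(- \frac{139849}{26852}\right) \left(-5\right) = \frac{699245}{26852}$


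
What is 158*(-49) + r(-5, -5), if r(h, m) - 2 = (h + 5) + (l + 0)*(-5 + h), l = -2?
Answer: -7720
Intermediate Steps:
r(h, m) = 17 - h (r(h, m) = 2 + ((h + 5) + (-2 + 0)*(-5 + h)) = 2 + ((5 + h) - 2*(-5 + h)) = 2 + ((5 + h) + (10 - 2*h)) = 2 + (15 - h) = 17 - h)
158*(-49) + r(-5, -5) = 158*(-49) + (17 - 1*(-5)) = -7742 + (17 + 5) = -7742 + 22 = -7720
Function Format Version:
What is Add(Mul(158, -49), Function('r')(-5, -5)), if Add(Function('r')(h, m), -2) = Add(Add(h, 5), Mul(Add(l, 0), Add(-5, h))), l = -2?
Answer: -7720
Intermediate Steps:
Function('r')(h, m) = Add(17, Mul(-1, h)) (Function('r')(h, m) = Add(2, Add(Add(h, 5), Mul(Add(-2, 0), Add(-5, h)))) = Add(2, Add(Add(5, h), Mul(-2, Add(-5, h)))) = Add(2, Add(Add(5, h), Add(10, Mul(-2, h)))) = Add(2, Add(15, Mul(-1, h))) = Add(17, Mul(-1, h)))
Add(Mul(158, -49), Function('r')(-5, -5)) = Add(Mul(158, -49), Add(17, Mul(-1, -5))) = Add(-7742, Add(17, 5)) = Add(-7742, 22) = -7720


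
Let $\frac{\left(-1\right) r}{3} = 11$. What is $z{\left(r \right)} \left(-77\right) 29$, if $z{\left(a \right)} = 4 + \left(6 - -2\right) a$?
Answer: $580580$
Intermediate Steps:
$r = -33$ ($r = \left(-3\right) 11 = -33$)
$z{\left(a \right)} = 4 + 8 a$ ($z{\left(a \right)} = 4 + \left(6 + 2\right) a = 4 + 8 a$)
$z{\left(r \right)} \left(-77\right) 29 = \left(4 + 8 \left(-33\right)\right) \left(-77\right) 29 = \left(4 - 264\right) \left(-77\right) 29 = \left(-260\right) \left(-77\right) 29 = 20020 \cdot 29 = 580580$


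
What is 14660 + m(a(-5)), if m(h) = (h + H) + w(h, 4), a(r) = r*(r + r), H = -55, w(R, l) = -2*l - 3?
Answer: 14644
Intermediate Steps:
w(R, l) = -3 - 2*l
a(r) = 2*r**2 (a(r) = r*(2*r) = 2*r**2)
m(h) = -66 + h (m(h) = (h - 55) + (-3 - 2*4) = (-55 + h) + (-3 - 8) = (-55 + h) - 11 = -66 + h)
14660 + m(a(-5)) = 14660 + (-66 + 2*(-5)**2) = 14660 + (-66 + 2*25) = 14660 + (-66 + 50) = 14660 - 16 = 14644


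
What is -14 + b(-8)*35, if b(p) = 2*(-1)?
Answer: -84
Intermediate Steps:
b(p) = -2
-14 + b(-8)*35 = -14 - 2*35 = -14 - 70 = -84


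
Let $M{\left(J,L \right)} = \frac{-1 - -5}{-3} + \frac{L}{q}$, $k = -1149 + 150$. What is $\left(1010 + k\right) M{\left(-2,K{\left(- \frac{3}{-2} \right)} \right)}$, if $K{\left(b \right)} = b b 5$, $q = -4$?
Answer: $- \frac{2189}{48} \approx -45.604$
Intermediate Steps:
$k = -999$
$K{\left(b \right)} = 5 b^{2}$ ($K{\left(b \right)} = b^{2} \cdot 5 = 5 b^{2}$)
$M{\left(J,L \right)} = - \frac{4}{3} - \frac{L}{4}$ ($M{\left(J,L \right)} = \frac{-1 - -5}{-3} + \frac{L}{-4} = \left(-1 + 5\right) \left(- \frac{1}{3}\right) + L \left(- \frac{1}{4}\right) = 4 \left(- \frac{1}{3}\right) - \frac{L}{4} = - \frac{4}{3} - \frac{L}{4}$)
$\left(1010 + k\right) M{\left(-2,K{\left(- \frac{3}{-2} \right)} \right)} = \left(1010 - 999\right) \left(- \frac{4}{3} - \frac{5 \left(- \frac{3}{-2}\right)^{2}}{4}\right) = 11 \left(- \frac{4}{3} - \frac{5 \left(\left(-3\right) \left(- \frac{1}{2}\right)\right)^{2}}{4}\right) = 11 \left(- \frac{4}{3} - \frac{5 \left(\frac{3}{2}\right)^{2}}{4}\right) = 11 \left(- \frac{4}{3} - \frac{5 \cdot \frac{9}{4}}{4}\right) = 11 \left(- \frac{4}{3} - \frac{45}{16}\right) = 11 \left(- \frac{199}{48}\right) = - \frac{2189}{48}$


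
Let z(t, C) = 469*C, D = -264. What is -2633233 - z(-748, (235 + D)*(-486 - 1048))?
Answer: -23497167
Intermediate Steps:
-2633233 - z(-748, (235 + D)*(-486 - 1048)) = -2633233 - 469*(235 - 264)*(-486 - 1048) = -2633233 - 469*(-29*(-1534)) = -2633233 - 469*44486 = -2633233 - 1*20863934 = -2633233 - 20863934 = -23497167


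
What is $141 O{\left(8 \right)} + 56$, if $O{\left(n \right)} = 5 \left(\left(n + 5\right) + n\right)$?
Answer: $14861$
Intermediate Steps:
$O{\left(n \right)} = 25 + 10 n$ ($O{\left(n \right)} = 5 \left(\left(5 + n\right) + n\right) = 5 \left(5 + 2 n\right) = 25 + 10 n$)
$141 O{\left(8 \right)} + 56 = 141 \left(25 + 10 \cdot 8\right) + 56 = 141 \left(25 + 80\right) + 56 = 141 \cdot 105 + 56 = 14805 + 56 = 14861$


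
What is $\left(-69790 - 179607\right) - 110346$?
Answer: $-359743$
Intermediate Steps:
$\left(-69790 - 179607\right) - 110346 = -249397 - 110346 = -359743$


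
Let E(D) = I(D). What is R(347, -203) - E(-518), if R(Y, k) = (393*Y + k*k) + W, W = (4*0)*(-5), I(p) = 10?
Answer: 177570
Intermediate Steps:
W = 0 (W = 0*(-5) = 0)
E(D) = 10
R(Y, k) = k² + 393*Y (R(Y, k) = (393*Y + k*k) + 0 = (393*Y + k²) + 0 = (k² + 393*Y) + 0 = k² + 393*Y)
R(347, -203) - E(-518) = ((-203)² + 393*347) - 1*10 = (41209 + 136371) - 10 = 177580 - 10 = 177570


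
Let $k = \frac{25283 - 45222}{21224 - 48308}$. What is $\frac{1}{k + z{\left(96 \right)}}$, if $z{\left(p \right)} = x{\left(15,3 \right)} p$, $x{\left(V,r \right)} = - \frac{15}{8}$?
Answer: $- \frac{27084}{4855181} \approx -0.0055784$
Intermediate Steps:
$x{\left(V,r \right)} = - \frac{15}{8}$ ($x{\left(V,r \right)} = \left(-15\right) \frac{1}{8} = - \frac{15}{8}$)
$z{\left(p \right)} = - \frac{15 p}{8}$
$k = \frac{19939}{27084}$ ($k = - \frac{19939}{-27084} = \left(-19939\right) \left(- \frac{1}{27084}\right) = \frac{19939}{27084} \approx 0.73619$)
$\frac{1}{k + z{\left(96 \right)}} = \frac{1}{\frac{19939}{27084} - 180} = \frac{1}{- \frac{4855181}{27084}} = - \frac{27084}{4855181}$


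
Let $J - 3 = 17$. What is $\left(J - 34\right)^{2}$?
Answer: $196$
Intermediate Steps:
$J = 20$ ($J = 3 + 17 = 20$)
$\left(J - 34\right)^{2} = \left(20 - 34\right)^{2} = \left(-14\right)^{2} = 196$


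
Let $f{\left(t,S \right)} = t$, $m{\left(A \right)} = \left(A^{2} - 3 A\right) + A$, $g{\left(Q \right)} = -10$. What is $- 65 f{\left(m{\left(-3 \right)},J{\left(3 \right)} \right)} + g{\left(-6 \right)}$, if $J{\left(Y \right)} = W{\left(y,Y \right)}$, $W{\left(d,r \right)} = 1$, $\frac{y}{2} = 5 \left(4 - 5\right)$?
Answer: $-985$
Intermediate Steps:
$y = -10$ ($y = 2 \cdot 5 \left(4 - 5\right) = 2 \cdot 5 \left(-1\right) = 2 \left(-5\right) = -10$)
$J{\left(Y \right)} = 1$
$m{\left(A \right)} = A^{2} - 2 A$
$- 65 f{\left(m{\left(-3 \right)},J{\left(3 \right)} \right)} + g{\left(-6 \right)} = - 65 \left(- 3 \left(-2 - 3\right)\right) - 10 = - 65 \left(\left(-3\right) \left(-5\right)\right) - 10 = \left(-65\right) 15 - 10 = -975 - 10 = -985$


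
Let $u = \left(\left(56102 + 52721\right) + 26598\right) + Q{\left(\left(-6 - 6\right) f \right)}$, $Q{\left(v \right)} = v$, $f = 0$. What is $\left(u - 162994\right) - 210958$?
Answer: $-238531$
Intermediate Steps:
$u = 135421$ ($u = \left(\left(56102 + 52721\right) + 26598\right) + \left(-6 - 6\right) 0 = \left(108823 + 26598\right) - 0 = 135421 + 0 = 135421$)
$\left(u - 162994\right) - 210958 = \left(135421 - 162994\right) - 210958 = -27573 - 210958 = -238531$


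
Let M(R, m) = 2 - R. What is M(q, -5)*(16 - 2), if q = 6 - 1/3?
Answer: -154/3 ≈ -51.333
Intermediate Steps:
q = 17/3 (q = 6 - 1*1/3 = 6 - 1/3 = 17/3 ≈ 5.6667)
M(q, -5)*(16 - 2) = (2 - 1*17/3)*(16 - 2) = (2 - 17/3)*14 = -11/3*14 = -154/3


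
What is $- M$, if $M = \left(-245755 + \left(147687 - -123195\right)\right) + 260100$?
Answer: $-285227$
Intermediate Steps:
$M = 285227$ ($M = \left(-245755 + \left(147687 + 123195\right)\right) + 260100 = \left(-245755 + 270882\right) + 260100 = 25127 + 260100 = 285227$)
$- M = \left(-1\right) 285227 = -285227$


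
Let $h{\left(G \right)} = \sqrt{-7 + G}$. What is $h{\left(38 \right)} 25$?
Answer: $25 \sqrt{31} \approx 139.19$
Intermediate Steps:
$h{\left(38 \right)} 25 = \sqrt{-7 + 38} \cdot 25 = \sqrt{31} \cdot 25 = 25 \sqrt{31}$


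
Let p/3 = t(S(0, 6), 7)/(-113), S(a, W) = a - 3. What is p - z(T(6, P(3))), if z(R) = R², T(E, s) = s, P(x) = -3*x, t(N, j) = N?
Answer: -9144/113 ≈ -80.920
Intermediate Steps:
S(a, W) = -3 + a
p = 9/113 (p = 3*((-3 + 0)/(-113)) = 3*(-3*(-1/113)) = 3*(3/113) = 9/113 ≈ 0.079646)
p - z(T(6, P(3))) = 9/113 - (-3*3)² = 9/113 - 1*(-9)² = 9/113 - 1*81 = 9/113 - 81 = -9144/113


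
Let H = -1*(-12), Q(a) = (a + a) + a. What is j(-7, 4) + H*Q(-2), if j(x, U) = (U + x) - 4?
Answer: -79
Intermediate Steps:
Q(a) = 3*a (Q(a) = 2*a + a = 3*a)
H = 12
j(x, U) = -4 + U + x
j(-7, 4) + H*Q(-2) = (-4 + 4 - 7) + 12*(3*(-2)) = -7 + 12*(-6) = -7 - 72 = -79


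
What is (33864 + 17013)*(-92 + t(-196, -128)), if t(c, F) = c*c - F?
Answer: 1956322404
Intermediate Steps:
t(c, F) = c² - F
(33864 + 17013)*(-92 + t(-196, -128)) = (33864 + 17013)*(-92 + ((-196)² - 1*(-128))) = 50877*(-92 + (38416 + 128)) = 50877*(-92 + 38544) = 50877*38452 = 1956322404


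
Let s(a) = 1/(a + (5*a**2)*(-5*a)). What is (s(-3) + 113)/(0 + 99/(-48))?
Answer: -75937/1386 ≈ -54.789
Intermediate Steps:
s(a) = 1/(a - 25*a**3)
(s(-3) + 113)/(0 + 99/(-48)) = (-1/(-1*(-3) + 25*(-3)**3) + 113)/(0 + 99/(-48)) = (-1/(3 + 25*(-27)) + 113)/(0 + 99*(-1/48)) = (-1/(3 - 675) + 113)/(0 - 33/16) = (-1/(-672) + 113)/(-33/16) = (-1*(-1/672) + 113)*(-16/33) = (1/672 + 113)*(-16/33) = (75937/672)*(-16/33) = -75937/1386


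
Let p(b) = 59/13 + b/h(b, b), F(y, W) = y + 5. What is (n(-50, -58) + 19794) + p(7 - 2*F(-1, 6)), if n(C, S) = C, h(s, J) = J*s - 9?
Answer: 2053861/104 ≈ 19749.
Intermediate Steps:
F(y, W) = 5 + y
h(s, J) = -9 + J*s
p(b) = 59/13 + b/(-9 + b**2) (p(b) = 59/13 + b/(-9 + b*b) = 59*(1/13) + b/(-9 + b**2) = 59/13 + b/(-9 + b**2))
(n(-50, -58) + 19794) + p(7 - 2*F(-1, 6)) = (-50 + 19794) + (59/13 + (7 - 2*(5 - 1))/(-9 + (7 - 2*(5 - 1))**2)) = 19744 + (59/13 + (7 - 2*4)/(-9 + (7 - 2*4)**2)) = 19744 + (59/13 + (7 - 8)/(-9 + (7 - 8)**2)) = 19744 + (59/13 - 1/(-9 + (-1)**2)) = 19744 + (59/13 - 1/(-9 + 1)) = 19744 + (59/13 - 1/(-8)) = 19744 + (59/13 - 1*(-1/8)) = 19744 + (59/13 + 1/8) = 19744 + 485/104 = 2053861/104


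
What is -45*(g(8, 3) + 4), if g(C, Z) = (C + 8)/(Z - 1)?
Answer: -540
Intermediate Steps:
g(C, Z) = (8 + C)/(-1 + Z)
-45*(g(8, 3) + 4) = -45*((8 + 8)/(-1 + 3) + 4) = -45*(16/2 + 4) = -45*((½)*16 + 4) = -45*(8 + 4) = -45*12 = -540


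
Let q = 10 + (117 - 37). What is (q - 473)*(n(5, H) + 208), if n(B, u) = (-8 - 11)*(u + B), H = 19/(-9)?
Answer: -527774/9 ≈ -58642.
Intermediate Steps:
H = -19/9 (H = 19*(-1/9) = -19/9 ≈ -2.1111)
n(B, u) = -19*B - 19*u (n(B, u) = -19*(B + u) = -19*B - 19*u)
q = 90 (q = 10 + 80 = 90)
(q - 473)*(n(5, H) + 208) = (90 - 473)*((-19*5 - 19*(-19/9)) + 208) = -383*((-95 + 361/9) + 208) = -383*(-494/9 + 208) = -383*1378/9 = -527774/9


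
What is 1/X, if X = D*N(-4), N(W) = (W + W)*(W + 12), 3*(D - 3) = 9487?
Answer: -3/607744 ≈ -4.9363e-6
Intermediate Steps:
D = 9496/3 (D = 3 + (⅓)*9487 = 3 + 9487/3 = 9496/3 ≈ 3165.3)
N(W) = 2*W*(12 + W) (N(W) = (2*W)*(12 + W) = 2*W*(12 + W))
X = -607744/3 (X = 9496*(2*(-4)*(12 - 4))/3 = 9496*(2*(-4)*8)/3 = (9496/3)*(-64) = -607744/3 ≈ -2.0258e+5)
1/X = 1/(-607744/3) = -3/607744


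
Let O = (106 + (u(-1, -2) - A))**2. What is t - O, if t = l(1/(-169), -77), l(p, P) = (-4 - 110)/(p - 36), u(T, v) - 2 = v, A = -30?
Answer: -112528894/6085 ≈ -18493.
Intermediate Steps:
u(T, v) = 2 + v
l(p, P) = -114/(-36 + p)
O = 18496 (O = (106 + ((2 - 2) - 1*(-30)))**2 = (106 + (0 + 30))**2 = (106 + 30)**2 = 136**2 = 18496)
t = 19266/6085 (t = -114/(-36 + 1/(-169)) = -114/(-36 - 1/169) = -114/(-6085/169) = -114*(-169/6085) = 19266/6085 ≈ 3.1661)
t - O = 19266/6085 - 1*18496 = 19266/6085 - 18496 = -112528894/6085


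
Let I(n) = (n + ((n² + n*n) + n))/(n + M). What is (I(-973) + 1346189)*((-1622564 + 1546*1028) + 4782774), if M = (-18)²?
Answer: 4140541821605202/649 ≈ 6.3799e+12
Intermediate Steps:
M = 324
I(n) = (2*n + 2*n²)/(324 + n) (I(n) = (n + ((n² + n*n) + n))/(n + 324) = (n + ((n² + n²) + n))/(324 + n) = (n + (2*n² + n))/(324 + n) = (n + (n + 2*n²))/(324 + n) = (2*n + 2*n²)/(324 + n))
(I(-973) + 1346189)*((-1622564 + 1546*1028) + 4782774) = (2*(-973)*(1 - 973)/(324 - 973) + 1346189)*((-1622564 + 1546*1028) + 4782774) = (2*(-973)*(-972)/(-649) + 1346189)*((-1622564 + 1589288) + 4782774) = (2*(-973)*(-1/649)*(-972) + 1346189)*(-33276 + 4782774) = (-1891512/649 + 1346189)*4749498 = (871785149/649)*4749498 = 4140541821605202/649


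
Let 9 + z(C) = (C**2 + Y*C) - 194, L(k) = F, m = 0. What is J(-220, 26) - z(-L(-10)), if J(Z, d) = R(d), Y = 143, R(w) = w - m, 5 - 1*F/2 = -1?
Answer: 1801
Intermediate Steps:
F = 12 (F = 10 - 2*(-1) = 10 + 2 = 12)
L(k) = 12
R(w) = w (R(w) = w - 1*0 = w + 0 = w)
J(Z, d) = d
z(C) = -203 + C**2 + 143*C (z(C) = -9 + ((C**2 + 143*C) - 194) = -9 + (-194 + C**2 + 143*C) = -203 + C**2 + 143*C)
J(-220, 26) - z(-L(-10)) = 26 - (-203 + (-1*12)**2 + 143*(-1*12)) = 26 - (-203 + (-12)**2 + 143*(-12)) = 26 - (-203 + 144 - 1716) = 26 - 1*(-1775) = 26 + 1775 = 1801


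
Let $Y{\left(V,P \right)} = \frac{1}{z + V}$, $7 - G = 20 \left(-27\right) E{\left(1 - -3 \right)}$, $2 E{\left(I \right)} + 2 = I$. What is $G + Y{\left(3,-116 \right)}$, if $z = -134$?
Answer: $\frac{71656}{131} \approx 546.99$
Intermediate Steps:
$E{\left(I \right)} = -1 + \frac{I}{2}$
$G = 547$ ($G = 7 - 20 \left(-27\right) \left(-1 + \frac{1 - -3}{2}\right) = 7 - - 540 \left(-1 + \frac{1 + 3}{2}\right) = 7 - - 540 \left(-1 + \frac{1}{2} \cdot 4\right) = 7 - - 540 \left(-1 + 2\right) = 7 - \left(-540\right) 1 = 7 - -540 = 7 + 540 = 547$)
$Y{\left(V,P \right)} = \frac{1}{-134 + V}$
$G + Y{\left(3,-116 \right)} = 547 + \frac{1}{-134 + 3} = 547 + \frac{1}{-131} = 547 - \frac{1}{131} = \frac{71656}{131}$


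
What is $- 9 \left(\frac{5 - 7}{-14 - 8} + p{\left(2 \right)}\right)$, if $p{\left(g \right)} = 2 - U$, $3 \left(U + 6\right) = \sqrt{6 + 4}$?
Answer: $- \frac{801}{11} + 3 \sqrt{10} \approx -63.331$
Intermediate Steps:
$U = -6 + \frac{\sqrt{10}}{3}$ ($U = -6 + \frac{\sqrt{6 + 4}}{3} = -6 + \frac{\sqrt{10}}{3} \approx -4.9459$)
$p{\left(g \right)} = 8 - \frac{\sqrt{10}}{3}$ ($p{\left(g \right)} = 2 - \left(-6 + \frac{\sqrt{10}}{3}\right) = 2 + \left(6 - \frac{\sqrt{10}}{3}\right) = 8 - \frac{\sqrt{10}}{3}$)
$- 9 \left(\frac{5 - 7}{-14 - 8} + p{\left(2 \right)}\right) = - 9 \left(\frac{5 - 7}{-14 - 8} + \left(8 - \frac{\sqrt{10}}{3}\right)\right) = - 9 \left(- \frac{2}{-22} + \left(8 - \frac{\sqrt{10}}{3}\right)\right) = - 9 \left(\left(-2\right) \left(- \frac{1}{22}\right) + \left(8 - \frac{\sqrt{10}}{3}\right)\right) = - 9 \left(\frac{1}{11} + \left(8 - \frac{\sqrt{10}}{3}\right)\right) = - 9 \left(\frac{89}{11} - \frac{\sqrt{10}}{3}\right) = - \frac{801}{11} + 3 \sqrt{10}$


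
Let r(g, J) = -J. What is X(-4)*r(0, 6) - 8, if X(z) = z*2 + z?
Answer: 64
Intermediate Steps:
X(z) = 3*z (X(z) = 2*z + z = 3*z)
X(-4)*r(0, 6) - 8 = (3*(-4))*(-1*6) - 8 = -12*(-6) - 8 = 72 - 8 = 64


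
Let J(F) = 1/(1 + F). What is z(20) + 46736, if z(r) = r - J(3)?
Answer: 187023/4 ≈ 46756.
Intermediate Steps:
z(r) = -¼ + r (z(r) = r - 1/(1 + 3) = r - 1/4 = r - 1*¼ = r - ¼ = -¼ + r)
z(20) + 46736 = (-¼ + 20) + 46736 = 79/4 + 46736 = 187023/4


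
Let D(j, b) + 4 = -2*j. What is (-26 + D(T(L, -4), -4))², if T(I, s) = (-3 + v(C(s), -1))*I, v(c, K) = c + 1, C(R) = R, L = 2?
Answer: 36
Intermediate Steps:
v(c, K) = 1 + c
T(I, s) = I*(-2 + s) (T(I, s) = (-3 + (1 + s))*I = (-2 + s)*I = I*(-2 + s))
D(j, b) = -4 - 2*j
(-26 + D(T(L, -4), -4))² = (-26 + (-4 - 4*(-2 - 4)))² = (-26 + (-4 - 4*(-6)))² = (-26 + (-4 - 2*(-12)))² = (-26 + (-4 + 24))² = (-26 + 20)² = (-6)² = 36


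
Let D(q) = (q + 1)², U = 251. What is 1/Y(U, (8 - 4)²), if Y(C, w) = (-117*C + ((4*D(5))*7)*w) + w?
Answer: -1/13223 ≈ -7.5626e-5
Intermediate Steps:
D(q) = (1 + q)²
Y(C, w) = -117*C + 1009*w (Y(C, w) = (-117*C + ((4*(1 + 5)²)*7)*w) + w = (-117*C + ((4*6²)*7)*w) + w = (-117*C + ((4*36)*7)*w) + w = (-117*C + (144*7)*w) + w = (-117*C + 1008*w) + w = -117*C + 1009*w)
1/Y(U, (8 - 4)²) = 1/(-117*251 + 1009*(8 - 4)²) = 1/(-29367 + 1009*4²) = 1/(-29367 + 1009*16) = 1/(-29367 + 16144) = 1/(-13223) = -1/13223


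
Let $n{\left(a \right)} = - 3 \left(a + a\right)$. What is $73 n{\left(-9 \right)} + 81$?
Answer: $4023$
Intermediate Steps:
$n{\left(a \right)} = - 6 a$ ($n{\left(a \right)} = - 3 \cdot 2 a = - 6 a$)
$73 n{\left(-9 \right)} + 81 = 73 \left(\left(-6\right) \left(-9\right)\right) + 81 = 73 \cdot 54 + 81 = 3942 + 81 = 4023$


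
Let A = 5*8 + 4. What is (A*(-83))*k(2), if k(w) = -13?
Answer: 47476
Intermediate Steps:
A = 44 (A = 40 + 4 = 44)
(A*(-83))*k(2) = (44*(-83))*(-13) = -3652*(-13) = 47476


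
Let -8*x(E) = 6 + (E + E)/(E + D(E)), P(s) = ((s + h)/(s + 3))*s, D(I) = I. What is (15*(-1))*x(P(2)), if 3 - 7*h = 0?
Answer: 105/8 ≈ 13.125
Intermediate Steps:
h = 3/7 (h = 3/7 - ⅐*0 = 3/7 + 0 = 3/7 ≈ 0.42857)
P(s) = s*(3/7 + s)/(3 + s) (P(s) = ((s + 3/7)/(s + 3))*s = ((3/7 + s)/(3 + s))*s = s*(3/7 + s)/(3 + s))
x(E) = -7/8 (x(E) = -(6 + (E + E)/(E + E))/8 = -(6 + (2*E)/((2*E)))/8 = -(6 + (2*E)*(1/(2*E)))/8 = -(6 + 1)/8 = -⅛*7 = -7/8)
(15*(-1))*x(P(2)) = (15*(-1))*(-7/8) = -15*(-7/8) = 105/8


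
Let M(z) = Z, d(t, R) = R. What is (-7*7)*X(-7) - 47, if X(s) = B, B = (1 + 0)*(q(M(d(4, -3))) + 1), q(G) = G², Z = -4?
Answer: -880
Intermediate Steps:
M(z) = -4
B = 17 (B = (1 + 0)*((-4)² + 1) = 1*(16 + 1) = 1*17 = 17)
X(s) = 17
(-7*7)*X(-7) - 47 = -7*7*17 - 47 = -49*17 - 47 = -833 - 47 = -880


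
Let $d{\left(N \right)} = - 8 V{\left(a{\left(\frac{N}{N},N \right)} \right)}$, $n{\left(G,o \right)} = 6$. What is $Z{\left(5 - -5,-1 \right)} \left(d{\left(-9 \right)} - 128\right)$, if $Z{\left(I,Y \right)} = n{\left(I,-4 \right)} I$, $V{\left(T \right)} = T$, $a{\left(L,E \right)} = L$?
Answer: $-8160$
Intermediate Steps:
$Z{\left(I,Y \right)} = 6 I$
$d{\left(N \right)} = -8$ ($d{\left(N \right)} = - 8 \frac{N}{N} = \left(-8\right) 1 = -8$)
$Z{\left(5 - -5,-1 \right)} \left(d{\left(-9 \right)} - 128\right) = 6 \left(5 - -5\right) \left(-8 - 128\right) = 6 \left(5 + 5\right) \left(-136\right) = 6 \cdot 10 \left(-136\right) = 60 \left(-136\right) = -8160$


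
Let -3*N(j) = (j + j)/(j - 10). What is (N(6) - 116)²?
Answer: 13225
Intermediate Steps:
N(j) = -2*j/(3*(-10 + j)) (N(j) = -(j + j)/(3*(j - 10)) = -2*j/(3*(-10 + j)))
(N(6) - 116)² = (-2*6/(-30 + 3*6) - 116)² = (-2*6/(-30 + 18) - 116)² = (-2*6/(-12) - 116)² = (-2*6*(-1/12) - 116)² = (1 - 116)² = (-115)² = 13225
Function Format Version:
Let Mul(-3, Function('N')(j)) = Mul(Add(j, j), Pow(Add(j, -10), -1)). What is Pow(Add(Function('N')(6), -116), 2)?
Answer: 13225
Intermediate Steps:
Function('N')(j) = Mul(Rational(-2, 3), j, Pow(Add(-10, j), -1)) (Function('N')(j) = Mul(Rational(-1, 3), Mul(Add(j, j), Pow(Add(j, -10), -1))) = Mul(Rational(-1, 3), Mul(Mul(2, j), Pow(Add(-10, j), -1))) = Mul(Rational(-1, 3), Mul(2, j, Pow(Add(-10, j), -1))) = Mul(Rational(-2, 3), j, Pow(Add(-10, j), -1)))
Pow(Add(Function('N')(6), -116), 2) = Pow(Add(Mul(-2, 6, Pow(Add(-30, Mul(3, 6)), -1)), -116), 2) = Pow(Add(Mul(-2, 6, Pow(Add(-30, 18), -1)), -116), 2) = Pow(Add(Mul(-2, 6, Pow(-12, -1)), -116), 2) = Pow(Add(Mul(-2, 6, Rational(-1, 12)), -116), 2) = Pow(Add(1, -116), 2) = Pow(-115, 2) = 13225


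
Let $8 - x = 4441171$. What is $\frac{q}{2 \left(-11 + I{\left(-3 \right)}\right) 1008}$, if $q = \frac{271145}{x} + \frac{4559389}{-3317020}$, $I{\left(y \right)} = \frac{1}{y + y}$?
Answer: $\frac{21148383117307}{331633873238781120} \approx 6.377 \cdot 10^{-5}$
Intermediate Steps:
$x = -4441163$ ($x = 8 - 4441171 = -4441163$)
$I{\left(y \right)} = \frac{1}{2 y}$
$q = - \frac{21148383117307}{14731426494260}$ ($q = \frac{271145}{-4441163} + \frac{4559389}{-3317020} = 271145 \left(- \frac{1}{4441163}\right) + 4559389 \left(- \frac{1}{3317020}\right) = - \frac{271145}{4441163} - \frac{4559389}{3317020} = - \frac{21148383117307}{14731426494260} \approx -1.4356$)
$\frac{q}{2 \left(-11 + I{\left(-3 \right)}\right) 1008} = - \frac{21148383117307}{14731426494260 \cdot 2 \left(-11 + \frac{1}{2 \left(-3\right)}\right) 1008} = - \frac{21148383117307}{14731426494260 \cdot 2 \left(-11 + \frac{1}{2} \left(- \frac{1}{3}\right)\right) 1008} = - \frac{21148383117307}{14731426494260 \cdot 2 \left(-11 - \frac{1}{6}\right) 1008} = - \frac{21148383117307}{14731426494260 \cdot 2 \left(- \frac{67}{6}\right) 1008} = - \frac{21148383117307}{14731426494260 \left(\left(- \frac{67}{3}\right) 1008\right)} = - \frac{21148383117307}{14731426494260 \left(-22512\right)} = \left(- \frac{21148383117307}{14731426494260}\right) \left(- \frac{1}{22512}\right) = \frac{21148383117307}{331633873238781120}$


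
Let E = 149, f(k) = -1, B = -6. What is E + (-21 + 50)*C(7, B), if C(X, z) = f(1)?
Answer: 120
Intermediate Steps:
C(X, z) = -1
E + (-21 + 50)*C(7, B) = 149 + (-21 + 50)*(-1) = 149 + 29*(-1) = 149 - 29 = 120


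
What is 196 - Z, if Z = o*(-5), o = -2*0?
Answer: 196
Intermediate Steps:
o = 0
Z = 0 (Z = 0*(-5) = 0)
196 - Z = 196 - 1*0 = 196 + 0 = 196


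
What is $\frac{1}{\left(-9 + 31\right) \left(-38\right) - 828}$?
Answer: $- \frac{1}{1664} \approx -0.00060096$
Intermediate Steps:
$\frac{1}{\left(-9 + 31\right) \left(-38\right) - 828} = \frac{1}{22 \left(-38\right) - 828} = \frac{1}{-836 - 828} = \frac{1}{-1664} = - \frac{1}{1664}$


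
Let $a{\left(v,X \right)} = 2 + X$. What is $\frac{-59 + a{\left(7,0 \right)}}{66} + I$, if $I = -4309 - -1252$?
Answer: $- \frac{67273}{22} \approx -3057.9$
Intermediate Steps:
$I = -3057$ ($I = -4309 + 1252 = -3057$)
$\frac{-59 + a{\left(7,0 \right)}}{66} + I = \frac{-59 + \left(2 + 0\right)}{66} - 3057 = \frac{-59 + 2}{66} - 3057 = \frac{1}{66} \left(-57\right) - 3057 = - \frac{19}{22} - 3057 = - \frac{67273}{22}$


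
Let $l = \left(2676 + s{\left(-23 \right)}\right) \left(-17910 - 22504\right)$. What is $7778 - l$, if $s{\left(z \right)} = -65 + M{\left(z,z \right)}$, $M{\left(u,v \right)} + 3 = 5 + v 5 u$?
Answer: $212504590$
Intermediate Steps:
$M{\left(u,v \right)} = 2 + 5 u v$ ($M{\left(u,v \right)} = -3 + \left(5 + v 5 u\right) = -3 + \left(5 + 5 v u\right) = -3 + \left(5 + 5 u v\right) = 2 + 5 u v$)
$s{\left(z \right)} = -63 + 5 z^{2}$ ($s{\left(z \right)} = -65 + \left(2 + 5 z z\right) = -65 + \left(2 + 5 z^{2}\right) = -63 + 5 z^{2}$)
$l = -212496812$ ($l = \left(2676 - \left(63 - 5 \left(-23\right)^{2}\right)\right) \left(-17910 - 22504\right) = \left(2676 + \left(-63 + 5 \cdot 529\right)\right) \left(-40414\right) = \left(2676 + \left(-63 + 2645\right)\right) \left(-40414\right) = \left(2676 + 2582\right) \left(-40414\right) = 5258 \left(-40414\right) = -212496812$)
$7778 - l = 7778 - -212496812 = 7778 + 212496812 = 212504590$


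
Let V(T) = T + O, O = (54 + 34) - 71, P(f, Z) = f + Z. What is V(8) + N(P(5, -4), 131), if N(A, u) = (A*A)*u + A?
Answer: 157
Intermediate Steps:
P(f, Z) = Z + f
O = 17 (O = 88 - 71 = 17)
N(A, u) = A + u*A**2 (N(A, u) = A**2*u + A = u*A**2 + A = A + u*A**2)
V(T) = 17 + T (V(T) = T + 17 = 17 + T)
V(8) + N(P(5, -4), 131) = (17 + 8) + (-4 + 5)*(1 + (-4 + 5)*131) = 25 + 1*(1 + 1*131) = 25 + 1*(1 + 131) = 25 + 1*132 = 25 + 132 = 157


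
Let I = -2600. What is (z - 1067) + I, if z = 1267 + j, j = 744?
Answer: -1656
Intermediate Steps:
z = 2011 (z = 1267 + 744 = 2011)
(z - 1067) + I = (2011 - 1067) - 2600 = 944 - 2600 = -1656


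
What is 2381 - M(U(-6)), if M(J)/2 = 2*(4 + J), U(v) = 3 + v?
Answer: 2377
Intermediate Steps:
M(J) = 16 + 4*J (M(J) = 2*(2*(4 + J)) = 2*(8 + 2*J) = 16 + 4*J)
2381 - M(U(-6)) = 2381 - (16 + 4*(3 - 6)) = 2381 - (16 + 4*(-3)) = 2381 - (16 - 12) = 2381 - 1*4 = 2381 - 4 = 2377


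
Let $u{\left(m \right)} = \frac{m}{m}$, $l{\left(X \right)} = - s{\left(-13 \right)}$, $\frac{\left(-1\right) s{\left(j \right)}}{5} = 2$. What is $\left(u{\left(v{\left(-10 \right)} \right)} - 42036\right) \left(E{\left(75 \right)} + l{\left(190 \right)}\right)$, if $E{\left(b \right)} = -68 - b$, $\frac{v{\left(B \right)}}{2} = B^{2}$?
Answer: $5590655$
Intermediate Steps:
$s{\left(j \right)} = -10$ ($s{\left(j \right)} = \left(-5\right) 2 = -10$)
$l{\left(X \right)} = 10$ ($l{\left(X \right)} = \left(-1\right) \left(-10\right) = 10$)
$v{\left(B \right)} = 2 B^{2}$
$u{\left(m \right)} = 1$
$\left(u{\left(v{\left(-10 \right)} \right)} - 42036\right) \left(E{\left(75 \right)} + l{\left(190 \right)}\right) = \left(1 - 42036\right) \left(\left(-68 - 75\right) + 10\right) = - 42035 \left(\left(-68 - 75\right) + 10\right) = - 42035 \left(-143 + 10\right) = \left(-42035\right) \left(-133\right) = 5590655$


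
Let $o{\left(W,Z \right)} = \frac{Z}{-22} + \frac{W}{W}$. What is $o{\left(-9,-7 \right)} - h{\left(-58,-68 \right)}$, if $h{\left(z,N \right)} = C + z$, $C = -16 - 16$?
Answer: $\frac{2009}{22} \approx 91.318$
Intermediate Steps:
$C = -32$ ($C = -16 - 16 = -32$)
$o{\left(W,Z \right)} = 1 - \frac{Z}{22}$ ($o{\left(W,Z \right)} = Z \left(- \frac{1}{22}\right) + 1 = - \frac{Z}{22} + 1 = 1 - \frac{Z}{22}$)
$h{\left(z,N \right)} = -32 + z$
$o{\left(-9,-7 \right)} - h{\left(-58,-68 \right)} = \left(1 - - \frac{7}{22}\right) - \left(-32 - 58\right) = \left(1 + \frac{7}{22}\right) - -90 = \frac{29}{22} + 90 = \frac{2009}{22}$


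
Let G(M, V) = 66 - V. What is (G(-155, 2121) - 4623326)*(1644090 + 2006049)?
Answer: -16883283577959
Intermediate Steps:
(G(-155, 2121) - 4623326)*(1644090 + 2006049) = ((66 - 1*2121) - 4623326)*(1644090 + 2006049) = ((66 - 2121) - 4623326)*3650139 = (-2055 - 4623326)*3650139 = -4625381*3650139 = -16883283577959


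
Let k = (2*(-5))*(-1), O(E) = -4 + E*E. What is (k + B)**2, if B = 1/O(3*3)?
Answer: 594441/5929 ≈ 100.26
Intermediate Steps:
O(E) = -4 + E**2
k = 10 (k = -10*(-1) = 10)
B = 1/77 (B = 1/(-4 + (3*3)**2) = 1/(-4 + 9**2) = 1/(-4 + 81) = 1/77 ≈ 0.012987)
(k + B)**2 = (10 + 1/77)**2 = (771/77)**2 = 594441/5929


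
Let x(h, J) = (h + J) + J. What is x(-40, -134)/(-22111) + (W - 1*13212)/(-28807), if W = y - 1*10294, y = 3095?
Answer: 460180177/636951577 ≈ 0.72247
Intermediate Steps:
W = -7199 (W = 3095 - 1*10294 = 3095 - 10294 = -7199)
x(h, J) = h + 2*J (x(h, J) = (J + h) + J = h + 2*J)
x(-40, -134)/(-22111) + (W - 1*13212)/(-28807) = (-40 + 2*(-134))/(-22111) + (-7199 - 1*13212)/(-28807) = (-40 - 268)*(-1/22111) + (-7199 - 13212)*(-1/28807) = -308*(-1/22111) - 20411*(-1/28807) = 308/22111 + 20411/28807 = 460180177/636951577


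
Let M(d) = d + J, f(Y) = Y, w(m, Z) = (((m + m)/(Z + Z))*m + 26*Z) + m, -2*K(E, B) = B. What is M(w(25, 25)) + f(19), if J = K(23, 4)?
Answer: 717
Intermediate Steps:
K(E, B) = -B/2
J = -2 (J = -½*4 = -2)
w(m, Z) = m + 26*Z + m²/Z (w(m, Z) = (((2*m)/((2*Z)))*m + 26*Z) + m = (((2*m)*(1/(2*Z)))*m + 26*Z) + m = ((m/Z)*m + 26*Z) + m = (m²/Z + 26*Z) + m = (26*Z + m²/Z) + m = m + 26*Z + m²/Z)
M(d) = -2 + d (M(d) = d - 2 = -2 + d)
M(w(25, 25)) + f(19) = (-2 + (25 + 26*25 + 25²/25)) + 19 = (-2 + (25 + 650 + (1/25)*625)) + 19 = (-2 + (25 + 650 + 25)) + 19 = (-2 + 700) + 19 = 698 + 19 = 717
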